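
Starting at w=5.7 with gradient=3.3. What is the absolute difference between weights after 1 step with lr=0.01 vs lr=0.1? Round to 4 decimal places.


With lr=0.01: w_new = 5.7 - 0.01 * 3.3 = 5.667
With lr=0.1: w_new = 5.7 - 0.1 * 3.3 = 5.37
Absolute difference = |5.667 - 5.37|
= 0.2970

0.2970


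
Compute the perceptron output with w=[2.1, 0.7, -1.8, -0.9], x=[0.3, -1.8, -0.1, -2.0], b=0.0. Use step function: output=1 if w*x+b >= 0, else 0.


z = w . x + b
= 2.1*0.3 + 0.7*-1.8 + -1.8*-0.1 + -0.9*-2.0 + 0.0
= 0.63 + -1.26 + 0.18 + 1.8 + 0.0
= 1.35 + 0.0
= 1.35
Since z = 1.35 >= 0, output = 1

1


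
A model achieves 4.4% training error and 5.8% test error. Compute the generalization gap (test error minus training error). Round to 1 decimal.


Generalization gap = test_error - train_error
= 5.8 - 4.4
= 1.4%
A small gap suggests good generalization.

1.4


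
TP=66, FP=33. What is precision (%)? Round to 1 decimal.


Precision = TP / (TP + FP) * 100
= 66 / (66 + 33)
= 66 / 99
= 0.6667
= 66.7%

66.7


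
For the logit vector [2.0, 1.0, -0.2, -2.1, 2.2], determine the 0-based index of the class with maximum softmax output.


Softmax is a monotonic transformation, so it preserves the argmax.
We need to find the index of the maximum logit.
Index 0: 2.0
Index 1: 1.0
Index 2: -0.2
Index 3: -2.1
Index 4: 2.2
Maximum logit = 2.2 at index 4

4


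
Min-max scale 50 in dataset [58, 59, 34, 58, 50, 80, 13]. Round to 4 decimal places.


Min = 13, Max = 80
Range = 80 - 13 = 67
Scaled = (x - min) / (max - min)
= (50 - 13) / 67
= 37 / 67
= 0.5522

0.5522


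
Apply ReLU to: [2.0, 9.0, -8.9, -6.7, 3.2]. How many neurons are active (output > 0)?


ReLU(x) = max(0, x) for each element:
ReLU(2.0) = 2.0
ReLU(9.0) = 9.0
ReLU(-8.9) = 0
ReLU(-6.7) = 0
ReLU(3.2) = 3.2
Active neurons (>0): 3

3


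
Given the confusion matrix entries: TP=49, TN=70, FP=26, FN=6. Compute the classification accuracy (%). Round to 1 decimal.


Accuracy = (TP + TN) / (TP + TN + FP + FN) * 100
= (49 + 70) / (49 + 70 + 26 + 6)
= 119 / 151
= 0.7881
= 78.8%

78.8


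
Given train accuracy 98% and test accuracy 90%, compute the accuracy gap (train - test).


Gap = train_accuracy - test_accuracy
= 98 - 90
= 8%
This moderate gap may indicate mild overfitting.

8


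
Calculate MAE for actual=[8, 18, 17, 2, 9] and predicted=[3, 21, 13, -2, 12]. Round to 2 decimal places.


Absolute errors: [5, 3, 4, 4, 3]
Sum of absolute errors = 19
MAE = 19 / 5 = 3.80

3.80


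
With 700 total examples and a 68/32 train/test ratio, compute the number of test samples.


Train samples = 700 * 68% = 476
Test samples = 700 - 476
= 224

224


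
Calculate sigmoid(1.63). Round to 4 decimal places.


sigmoid(z) = 1 / (1 + exp(-z))
exp(-(1.63)) = exp(-1.63) = 0.1959
1 + 0.1959 = 1.1959
1 / 1.1959 = 0.8362

0.8362


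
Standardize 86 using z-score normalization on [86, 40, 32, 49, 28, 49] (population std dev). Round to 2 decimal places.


Mean = (86 + 40 + 32 + 49 + 28 + 49) / 6 = 47.3333
Variance = sum((x_i - mean)^2) / n = 360.5556
Std = sqrt(360.5556) = 18.9883
Z = (x - mean) / std
= (86 - 47.3333) / 18.9883
= 38.6667 / 18.9883
= 2.04

2.04


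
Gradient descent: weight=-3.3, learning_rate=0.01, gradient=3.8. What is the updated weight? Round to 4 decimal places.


w_new = w_old - lr * gradient
= -3.3 - 0.01 * 3.8
= -3.3 - (0.038)
= -3.3380

-3.3380


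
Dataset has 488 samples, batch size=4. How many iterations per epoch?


Iterations per epoch = dataset_size / batch_size
= 488 / 4
= 122

122


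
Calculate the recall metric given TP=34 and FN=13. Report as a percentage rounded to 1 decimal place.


Recall = TP / (TP + FN) * 100
= 34 / (34 + 13)
= 34 / 47
= 0.7234
= 72.3%

72.3


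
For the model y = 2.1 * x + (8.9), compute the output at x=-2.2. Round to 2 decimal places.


y = 2.1 * -2.2 + (8.9)
= -4.62 + (8.9)
= 4.28

4.28


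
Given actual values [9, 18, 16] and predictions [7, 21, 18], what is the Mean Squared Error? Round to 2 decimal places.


Differences: [2, -3, -2]
Squared errors: [4, 9, 4]
Sum of squared errors = 17
MSE = 17 / 3 = 5.67

5.67


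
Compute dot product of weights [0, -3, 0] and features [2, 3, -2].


Element-wise products:
0 * 2 = 0
-3 * 3 = -9
0 * -2 = 0
Sum = 0 + -9 + 0
= -9

-9


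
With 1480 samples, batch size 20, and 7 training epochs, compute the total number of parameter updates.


Iterations per epoch = 1480 / 20 = 74
Total updates = iterations_per_epoch * epochs
= 74 * 7
= 518

518


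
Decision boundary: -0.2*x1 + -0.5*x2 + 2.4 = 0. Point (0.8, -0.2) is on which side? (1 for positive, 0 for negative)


Compute -0.2 * 0.8 + -0.5 * -0.2 + 2.4
= -0.16 + 0.1 + 2.4
= 2.34
Since 2.34 >= 0, the point is on the positive side.

1


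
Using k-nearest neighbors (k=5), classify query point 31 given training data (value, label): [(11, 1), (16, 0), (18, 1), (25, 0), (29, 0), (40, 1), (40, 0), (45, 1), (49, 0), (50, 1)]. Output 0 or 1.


Distances from query 31:
Point 29 (class 0): distance = 2
Point 25 (class 0): distance = 6
Point 40 (class 0): distance = 9
Point 40 (class 1): distance = 9
Point 18 (class 1): distance = 13
K=5 nearest neighbors: classes = [0, 0, 0, 1, 1]
Votes for class 1: 2 / 5
Majority vote => class 0

0


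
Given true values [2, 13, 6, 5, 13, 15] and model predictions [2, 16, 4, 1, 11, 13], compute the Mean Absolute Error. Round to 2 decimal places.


Absolute errors: [0, 3, 2, 4, 2, 2]
Sum of absolute errors = 13
MAE = 13 / 6 = 2.17

2.17


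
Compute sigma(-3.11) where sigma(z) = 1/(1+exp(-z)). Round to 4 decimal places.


sigmoid(z) = 1 / (1 + exp(-z))
exp(-(-3.11)) = exp(3.11) = 22.421
1 + 22.421 = 23.421
1 / 23.421 = 0.0427

0.0427


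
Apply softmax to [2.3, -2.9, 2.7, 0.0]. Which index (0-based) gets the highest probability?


Softmax is a monotonic transformation, so it preserves the argmax.
We need to find the index of the maximum logit.
Index 0: 2.3
Index 1: -2.9
Index 2: 2.7
Index 3: 0.0
Maximum logit = 2.7 at index 2

2


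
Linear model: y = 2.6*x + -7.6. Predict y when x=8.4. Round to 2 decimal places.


y = 2.6 * 8.4 + (-7.6)
= 21.84 + (-7.6)
= 14.24

14.24


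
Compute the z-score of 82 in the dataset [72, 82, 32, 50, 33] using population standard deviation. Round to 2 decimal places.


Mean = (72 + 82 + 32 + 50 + 33) / 5 = 53.8
Variance = sum((x_i - mean)^2) / n = 409.76
Std = sqrt(409.76) = 20.2425
Z = (x - mean) / std
= (82 - 53.8) / 20.2425
= 28.2 / 20.2425
= 1.39

1.39


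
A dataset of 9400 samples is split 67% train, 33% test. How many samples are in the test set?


Train samples = 9400 * 67% = 6298
Test samples = 9400 - 6298
= 3102

3102


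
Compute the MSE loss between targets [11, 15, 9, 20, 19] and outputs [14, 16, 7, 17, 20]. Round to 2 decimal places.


Differences: [-3, -1, 2, 3, -1]
Squared errors: [9, 1, 4, 9, 1]
Sum of squared errors = 24
MSE = 24 / 5 = 4.80

4.80


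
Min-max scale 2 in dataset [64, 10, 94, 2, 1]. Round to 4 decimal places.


Min = 1, Max = 94
Range = 94 - 1 = 93
Scaled = (x - min) / (max - min)
= (2 - 1) / 93
= 1 / 93
= 0.0108

0.0108


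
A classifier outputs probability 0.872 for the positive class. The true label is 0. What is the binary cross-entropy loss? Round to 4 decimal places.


For y=0: Loss = -log(1-p)
= -log(1 - 0.872)
= -log(0.128)
= -(-2.0557)
= 2.0557

2.0557


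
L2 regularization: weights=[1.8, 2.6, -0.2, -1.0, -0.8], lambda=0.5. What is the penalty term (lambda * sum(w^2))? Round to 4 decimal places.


Squaring each weight:
1.8^2 = 3.24
2.6^2 = 6.76
(-0.2)^2 = 0.04
(-1.0)^2 = 1.0
(-0.8)^2 = 0.64
Sum of squares = 11.68
Penalty = 0.5 * 11.68 = 5.8400

5.8400


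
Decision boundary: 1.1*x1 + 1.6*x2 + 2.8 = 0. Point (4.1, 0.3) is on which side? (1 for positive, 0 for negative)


Compute 1.1 * 4.1 + 1.6 * 0.3 + 2.8
= 4.51 + 0.48 + 2.8
= 7.79
Since 7.79 >= 0, the point is on the positive side.

1


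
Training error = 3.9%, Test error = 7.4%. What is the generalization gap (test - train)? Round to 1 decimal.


Generalization gap = test_error - train_error
= 7.4 - 3.9
= 3.5%
A moderate gap.

3.5


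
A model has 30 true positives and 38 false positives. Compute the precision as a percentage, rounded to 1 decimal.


Precision = TP / (TP + FP) * 100
= 30 / (30 + 38)
= 30 / 68
= 0.4412
= 44.1%

44.1


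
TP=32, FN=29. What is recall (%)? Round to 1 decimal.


Recall = TP / (TP + FN) * 100
= 32 / (32 + 29)
= 32 / 61
= 0.5246
= 52.5%

52.5


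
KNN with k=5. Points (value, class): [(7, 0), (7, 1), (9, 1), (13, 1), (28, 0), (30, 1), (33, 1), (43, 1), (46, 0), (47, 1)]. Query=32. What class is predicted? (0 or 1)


Distances from query 32:
Point 33 (class 1): distance = 1
Point 30 (class 1): distance = 2
Point 28 (class 0): distance = 4
Point 43 (class 1): distance = 11
Point 46 (class 0): distance = 14
K=5 nearest neighbors: classes = [1, 1, 0, 1, 0]
Votes for class 1: 3 / 5
Majority vote => class 1

1


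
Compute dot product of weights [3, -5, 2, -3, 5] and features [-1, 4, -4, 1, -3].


Element-wise products:
3 * -1 = -3
-5 * 4 = -20
2 * -4 = -8
-3 * 1 = -3
5 * -3 = -15
Sum = -3 + -20 + -8 + -3 + -15
= -49

-49


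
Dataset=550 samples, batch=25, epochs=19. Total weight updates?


Iterations per epoch = 550 / 25 = 22
Total updates = iterations_per_epoch * epochs
= 22 * 19
= 418

418


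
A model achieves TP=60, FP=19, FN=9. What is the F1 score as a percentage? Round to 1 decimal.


Precision = TP / (TP + FP) = 60 / 79 = 0.7595
Recall = TP / (TP + FN) = 60 / 69 = 0.8696
F1 = 2 * P * R / (P + R)
= 2 * 0.7595 * 0.8696 / (0.7595 + 0.8696)
= 1.3209 / 1.6291
= 0.8108
As percentage: 81.1%

81.1


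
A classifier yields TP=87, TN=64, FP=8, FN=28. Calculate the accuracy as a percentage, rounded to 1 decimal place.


Accuracy = (TP + TN) / (TP + TN + FP + FN) * 100
= (87 + 64) / (87 + 64 + 8 + 28)
= 151 / 187
= 0.8075
= 80.7%

80.7


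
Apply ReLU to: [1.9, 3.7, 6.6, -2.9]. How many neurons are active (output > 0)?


ReLU(x) = max(0, x) for each element:
ReLU(1.9) = 1.9
ReLU(3.7) = 3.7
ReLU(6.6) = 6.6
ReLU(-2.9) = 0
Active neurons (>0): 3

3


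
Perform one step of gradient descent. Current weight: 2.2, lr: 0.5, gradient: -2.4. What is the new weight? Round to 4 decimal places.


w_new = w_old - lr * gradient
= 2.2 - 0.5 * -2.4
= 2.2 - (-1.2)
= 3.4000

3.4000


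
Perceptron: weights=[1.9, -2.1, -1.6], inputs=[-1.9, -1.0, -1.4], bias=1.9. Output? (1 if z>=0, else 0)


z = w . x + b
= 1.9*-1.9 + -2.1*-1.0 + -1.6*-1.4 + 1.9
= -3.61 + 2.1 + 2.24 + 1.9
= 0.73 + 1.9
= 2.63
Since z = 2.63 >= 0, output = 1

1


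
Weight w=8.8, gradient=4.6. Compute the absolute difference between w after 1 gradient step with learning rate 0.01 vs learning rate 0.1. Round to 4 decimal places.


With lr=0.01: w_new = 8.8 - 0.01 * 4.6 = 8.754
With lr=0.1: w_new = 8.8 - 0.1 * 4.6 = 8.34
Absolute difference = |8.754 - 8.34|
= 0.4140

0.4140


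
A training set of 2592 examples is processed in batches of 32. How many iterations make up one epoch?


Iterations per epoch = dataset_size / batch_size
= 2592 / 32
= 81

81


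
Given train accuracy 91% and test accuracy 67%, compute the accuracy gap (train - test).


Gap = train_accuracy - test_accuracy
= 91 - 67
= 24%
This large gap strongly indicates overfitting.

24


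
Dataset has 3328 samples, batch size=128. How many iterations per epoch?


Iterations per epoch = dataset_size / batch_size
= 3328 / 128
= 26

26


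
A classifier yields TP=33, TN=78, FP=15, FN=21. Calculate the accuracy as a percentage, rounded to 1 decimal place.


Accuracy = (TP + TN) / (TP + TN + FP + FN) * 100
= (33 + 78) / (33 + 78 + 15 + 21)
= 111 / 147
= 0.7551
= 75.5%

75.5


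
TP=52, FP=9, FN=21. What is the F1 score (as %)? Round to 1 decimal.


Precision = TP / (TP + FP) = 52 / 61 = 0.8525
Recall = TP / (TP + FN) = 52 / 73 = 0.7123
F1 = 2 * P * R / (P + R)
= 2 * 0.8525 * 0.7123 / (0.8525 + 0.7123)
= 1.2145 / 1.5648
= 0.7761
As percentage: 77.6%

77.6


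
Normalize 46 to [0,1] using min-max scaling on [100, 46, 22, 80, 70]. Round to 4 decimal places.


Min = 22, Max = 100
Range = 100 - 22 = 78
Scaled = (x - min) / (max - min)
= (46 - 22) / 78
= 24 / 78
= 0.3077

0.3077


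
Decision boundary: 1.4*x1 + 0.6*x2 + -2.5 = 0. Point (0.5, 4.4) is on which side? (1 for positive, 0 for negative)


Compute 1.4 * 0.5 + 0.6 * 4.4 + -2.5
= 0.7 + 2.64 + -2.5
= 0.84
Since 0.84 >= 0, the point is on the positive side.

1


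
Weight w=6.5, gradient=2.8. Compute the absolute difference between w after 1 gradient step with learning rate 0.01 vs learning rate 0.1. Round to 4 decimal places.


With lr=0.01: w_new = 6.5 - 0.01 * 2.8 = 6.472
With lr=0.1: w_new = 6.5 - 0.1 * 2.8 = 6.22
Absolute difference = |6.472 - 6.22|
= 0.2520

0.2520


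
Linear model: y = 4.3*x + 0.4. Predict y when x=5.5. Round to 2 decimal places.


y = 4.3 * 5.5 + (0.4)
= 23.65 + (0.4)
= 24.05

24.05


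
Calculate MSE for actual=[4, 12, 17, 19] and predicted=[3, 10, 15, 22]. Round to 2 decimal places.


Differences: [1, 2, 2, -3]
Squared errors: [1, 4, 4, 9]
Sum of squared errors = 18
MSE = 18 / 4 = 4.50

4.50


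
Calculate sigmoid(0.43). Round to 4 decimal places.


sigmoid(z) = 1 / (1 + exp(-z))
exp(-(0.43)) = exp(-0.43) = 0.6505
1 + 0.6505 = 1.6505
1 / 1.6505 = 0.6059

0.6059


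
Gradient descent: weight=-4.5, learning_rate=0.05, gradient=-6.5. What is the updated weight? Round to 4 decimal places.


w_new = w_old - lr * gradient
= -4.5 - 0.05 * -6.5
= -4.5 - (-0.325)
= -4.1750

-4.1750


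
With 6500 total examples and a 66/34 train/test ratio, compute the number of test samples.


Train samples = 6500 * 66% = 4290
Test samples = 6500 - 4290
= 2210

2210


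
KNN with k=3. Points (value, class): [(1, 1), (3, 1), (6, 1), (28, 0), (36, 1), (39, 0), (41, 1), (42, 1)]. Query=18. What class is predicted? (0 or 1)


Distances from query 18:
Point 28 (class 0): distance = 10
Point 6 (class 1): distance = 12
Point 3 (class 1): distance = 15
K=3 nearest neighbors: classes = [0, 1, 1]
Votes for class 1: 2 / 3
Majority vote => class 1

1


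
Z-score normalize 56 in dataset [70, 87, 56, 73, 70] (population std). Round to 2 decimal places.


Mean = (70 + 87 + 56 + 73 + 70) / 5 = 71.2
Variance = sum((x_i - mean)^2) / n = 97.36
Std = sqrt(97.36) = 9.8671
Z = (x - mean) / std
= (56 - 71.2) / 9.8671
= -15.2 / 9.8671
= -1.54

-1.54


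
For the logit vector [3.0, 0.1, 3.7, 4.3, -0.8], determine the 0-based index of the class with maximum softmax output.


Softmax is a monotonic transformation, so it preserves the argmax.
We need to find the index of the maximum logit.
Index 0: 3.0
Index 1: 0.1
Index 2: 3.7
Index 3: 4.3
Index 4: -0.8
Maximum logit = 4.3 at index 3

3


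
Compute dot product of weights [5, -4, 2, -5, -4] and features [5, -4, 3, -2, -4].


Element-wise products:
5 * 5 = 25
-4 * -4 = 16
2 * 3 = 6
-5 * -2 = 10
-4 * -4 = 16
Sum = 25 + 16 + 6 + 10 + 16
= 73

73


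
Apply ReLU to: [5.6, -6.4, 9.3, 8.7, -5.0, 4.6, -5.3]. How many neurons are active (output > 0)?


ReLU(x) = max(0, x) for each element:
ReLU(5.6) = 5.6
ReLU(-6.4) = 0
ReLU(9.3) = 9.3
ReLU(8.7) = 8.7
ReLU(-5.0) = 0
ReLU(4.6) = 4.6
ReLU(-5.3) = 0
Active neurons (>0): 4

4


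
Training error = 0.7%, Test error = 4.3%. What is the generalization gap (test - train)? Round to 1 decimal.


Generalization gap = test_error - train_error
= 4.3 - 0.7
= 3.6%
A moderate gap.

3.6


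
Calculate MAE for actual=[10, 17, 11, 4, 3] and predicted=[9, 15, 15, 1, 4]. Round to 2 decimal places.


Absolute errors: [1, 2, 4, 3, 1]
Sum of absolute errors = 11
MAE = 11 / 5 = 2.20

2.20


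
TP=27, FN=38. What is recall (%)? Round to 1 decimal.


Recall = TP / (TP + FN) * 100
= 27 / (27 + 38)
= 27 / 65
= 0.4154
= 41.5%

41.5


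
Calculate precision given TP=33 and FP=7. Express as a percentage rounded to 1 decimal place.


Precision = TP / (TP + FP) * 100
= 33 / (33 + 7)
= 33 / 40
= 0.825
= 82.5%

82.5


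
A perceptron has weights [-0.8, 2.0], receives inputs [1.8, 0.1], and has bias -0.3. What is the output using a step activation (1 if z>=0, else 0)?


z = w . x + b
= -0.8*1.8 + 2.0*0.1 + -0.3
= -1.44 + 0.2 + -0.3
= -1.24 + -0.3
= -1.54
Since z = -1.54 < 0, output = 0

0


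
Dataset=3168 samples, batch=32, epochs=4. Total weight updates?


Iterations per epoch = 3168 / 32 = 99
Total updates = iterations_per_epoch * epochs
= 99 * 4
= 396

396


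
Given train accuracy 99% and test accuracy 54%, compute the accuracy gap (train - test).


Gap = train_accuracy - test_accuracy
= 99 - 54
= 45%
This large gap strongly indicates overfitting.

45


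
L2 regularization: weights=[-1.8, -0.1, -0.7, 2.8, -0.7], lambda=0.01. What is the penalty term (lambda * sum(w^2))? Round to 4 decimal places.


Squaring each weight:
(-1.8)^2 = 3.24
(-0.1)^2 = 0.01
(-0.7)^2 = 0.49
2.8^2 = 7.84
(-0.7)^2 = 0.49
Sum of squares = 12.07
Penalty = 0.01 * 12.07 = 0.1207

0.1207


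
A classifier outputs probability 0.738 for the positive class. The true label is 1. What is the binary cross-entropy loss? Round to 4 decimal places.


For y=1: Loss = -log(p)
= -log(0.738)
= -(-0.3038)
= 0.3038

0.3038


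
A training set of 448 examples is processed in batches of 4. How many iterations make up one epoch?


Iterations per epoch = dataset_size / batch_size
= 448 / 4
= 112

112


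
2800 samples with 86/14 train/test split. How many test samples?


Train samples = 2800 * 86% = 2408
Test samples = 2800 - 2408
= 392

392


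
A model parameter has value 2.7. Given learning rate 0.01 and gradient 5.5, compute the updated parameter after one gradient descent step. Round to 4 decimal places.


w_new = w_old - lr * gradient
= 2.7 - 0.01 * 5.5
= 2.7 - (0.055)
= 2.6450

2.6450


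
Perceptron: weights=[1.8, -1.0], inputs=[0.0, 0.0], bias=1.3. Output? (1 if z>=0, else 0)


z = w . x + b
= 1.8*0.0 + -1.0*0.0 + 1.3
= 0.0 + -0.0 + 1.3
= 0.0 + 1.3
= 1.3
Since z = 1.3 >= 0, output = 1

1


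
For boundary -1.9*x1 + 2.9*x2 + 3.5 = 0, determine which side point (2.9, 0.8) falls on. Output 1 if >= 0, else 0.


Compute -1.9 * 2.9 + 2.9 * 0.8 + 3.5
= -5.51 + 2.32 + 3.5
= 0.31
Since 0.31 >= 0, the point is on the positive side.

1


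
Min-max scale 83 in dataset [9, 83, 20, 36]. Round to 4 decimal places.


Min = 9, Max = 83
Range = 83 - 9 = 74
Scaled = (x - min) / (max - min)
= (83 - 9) / 74
= 74 / 74
= 1.0000

1.0000


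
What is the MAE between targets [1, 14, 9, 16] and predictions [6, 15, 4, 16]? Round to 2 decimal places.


Absolute errors: [5, 1, 5, 0]
Sum of absolute errors = 11
MAE = 11 / 4 = 2.75

2.75


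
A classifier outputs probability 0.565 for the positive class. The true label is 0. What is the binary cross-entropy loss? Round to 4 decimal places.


For y=0: Loss = -log(1-p)
= -log(1 - 0.565)
= -log(0.435)
= -(-0.8324)
= 0.8324

0.8324


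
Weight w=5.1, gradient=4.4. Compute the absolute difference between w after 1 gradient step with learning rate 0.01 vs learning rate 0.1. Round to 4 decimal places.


With lr=0.01: w_new = 5.1 - 0.01 * 4.4 = 5.056
With lr=0.1: w_new = 5.1 - 0.1 * 4.4 = 4.66
Absolute difference = |5.056 - 4.66|
= 0.3960

0.3960


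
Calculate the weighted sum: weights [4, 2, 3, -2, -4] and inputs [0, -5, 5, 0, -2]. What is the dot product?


Element-wise products:
4 * 0 = 0
2 * -5 = -10
3 * 5 = 15
-2 * 0 = 0
-4 * -2 = 8
Sum = 0 + -10 + 15 + 0 + 8
= 13

13


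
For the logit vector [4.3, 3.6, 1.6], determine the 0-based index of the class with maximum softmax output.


Softmax is a monotonic transformation, so it preserves the argmax.
We need to find the index of the maximum logit.
Index 0: 4.3
Index 1: 3.6
Index 2: 1.6
Maximum logit = 4.3 at index 0

0


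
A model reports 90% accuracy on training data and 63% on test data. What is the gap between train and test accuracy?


Gap = train_accuracy - test_accuracy
= 90 - 63
= 27%
This large gap strongly indicates overfitting.

27


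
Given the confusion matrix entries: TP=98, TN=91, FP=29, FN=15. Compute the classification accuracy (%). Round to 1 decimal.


Accuracy = (TP + TN) / (TP + TN + FP + FN) * 100
= (98 + 91) / (98 + 91 + 29 + 15)
= 189 / 233
= 0.8112
= 81.1%

81.1


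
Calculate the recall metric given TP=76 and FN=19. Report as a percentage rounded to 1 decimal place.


Recall = TP / (TP + FN) * 100
= 76 / (76 + 19)
= 76 / 95
= 0.8
= 80.0%

80.0


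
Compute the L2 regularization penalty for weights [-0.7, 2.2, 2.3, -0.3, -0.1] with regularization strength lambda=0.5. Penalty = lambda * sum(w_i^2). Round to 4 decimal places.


Squaring each weight:
(-0.7)^2 = 0.49
2.2^2 = 4.84
2.3^2 = 5.29
(-0.3)^2 = 0.09
(-0.1)^2 = 0.01
Sum of squares = 10.72
Penalty = 0.5 * 10.72 = 5.3600

5.3600


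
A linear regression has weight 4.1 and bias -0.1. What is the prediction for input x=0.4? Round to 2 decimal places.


y = 4.1 * 0.4 + (-0.1)
= 1.64 + (-0.1)
= 1.54

1.54


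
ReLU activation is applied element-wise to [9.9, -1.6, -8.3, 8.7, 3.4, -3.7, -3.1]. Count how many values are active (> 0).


ReLU(x) = max(0, x) for each element:
ReLU(9.9) = 9.9
ReLU(-1.6) = 0
ReLU(-8.3) = 0
ReLU(8.7) = 8.7
ReLU(3.4) = 3.4
ReLU(-3.7) = 0
ReLU(-3.1) = 0
Active neurons (>0): 3

3


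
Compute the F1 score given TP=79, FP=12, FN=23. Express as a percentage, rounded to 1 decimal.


Precision = TP / (TP + FP) = 79 / 91 = 0.8681
Recall = TP / (TP + FN) = 79 / 102 = 0.7745
F1 = 2 * P * R / (P + R)
= 2 * 0.8681 * 0.7745 / (0.8681 + 0.7745)
= 1.3448 / 1.6426
= 0.8187
As percentage: 81.9%

81.9


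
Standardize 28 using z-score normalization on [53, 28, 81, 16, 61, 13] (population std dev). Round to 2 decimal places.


Mean = (53 + 28 + 81 + 16 + 61 + 13) / 6 = 42.0
Variance = sum((x_i - mean)^2) / n = 619.3333
Std = sqrt(619.3333) = 24.8864
Z = (x - mean) / std
= (28 - 42.0) / 24.8864
= -14.0 / 24.8864
= -0.56

-0.56


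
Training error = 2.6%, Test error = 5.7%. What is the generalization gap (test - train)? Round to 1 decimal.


Generalization gap = test_error - train_error
= 5.7 - 2.6
= 3.1%
A moderate gap.

3.1


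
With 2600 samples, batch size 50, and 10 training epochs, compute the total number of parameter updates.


Iterations per epoch = 2600 / 50 = 52
Total updates = iterations_per_epoch * epochs
= 52 * 10
= 520

520


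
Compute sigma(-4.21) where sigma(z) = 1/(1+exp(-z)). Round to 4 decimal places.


sigmoid(z) = 1 / (1 + exp(-z))
exp(-(-4.21)) = exp(4.21) = 67.3565
1 + 67.3565 = 68.3565
1 / 68.3565 = 0.0146

0.0146


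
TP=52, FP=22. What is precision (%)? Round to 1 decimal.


Precision = TP / (TP + FP) * 100
= 52 / (52 + 22)
= 52 / 74
= 0.7027
= 70.3%

70.3


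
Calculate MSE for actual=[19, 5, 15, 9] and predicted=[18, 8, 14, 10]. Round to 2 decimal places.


Differences: [1, -3, 1, -1]
Squared errors: [1, 9, 1, 1]
Sum of squared errors = 12
MSE = 12 / 4 = 3.00

3.00


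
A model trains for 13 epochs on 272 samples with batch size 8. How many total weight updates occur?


Iterations per epoch = 272 / 8 = 34
Total updates = iterations_per_epoch * epochs
= 34 * 13
= 442

442


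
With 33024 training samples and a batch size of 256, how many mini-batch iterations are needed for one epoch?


Iterations per epoch = dataset_size / batch_size
= 33024 / 256
= 129

129


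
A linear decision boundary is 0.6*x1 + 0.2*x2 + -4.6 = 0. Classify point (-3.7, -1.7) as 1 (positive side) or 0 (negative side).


Compute 0.6 * -3.7 + 0.2 * -1.7 + -4.6
= -2.22 + -0.34 + -4.6
= -7.16
Since -7.16 < 0, the point is on the negative side.

0


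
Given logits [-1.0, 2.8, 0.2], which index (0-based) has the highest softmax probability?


Softmax is a monotonic transformation, so it preserves the argmax.
We need to find the index of the maximum logit.
Index 0: -1.0
Index 1: 2.8
Index 2: 0.2
Maximum logit = 2.8 at index 1

1


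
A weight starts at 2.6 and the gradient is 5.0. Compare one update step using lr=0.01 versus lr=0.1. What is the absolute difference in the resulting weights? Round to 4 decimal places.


With lr=0.01: w_new = 2.6 - 0.01 * 5.0 = 2.55
With lr=0.1: w_new = 2.6 - 0.1 * 5.0 = 2.1
Absolute difference = |2.55 - 2.1|
= 0.4500

0.4500


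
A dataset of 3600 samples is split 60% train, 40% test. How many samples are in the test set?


Train samples = 3600 * 60% = 2160
Test samples = 3600 - 2160
= 1440

1440


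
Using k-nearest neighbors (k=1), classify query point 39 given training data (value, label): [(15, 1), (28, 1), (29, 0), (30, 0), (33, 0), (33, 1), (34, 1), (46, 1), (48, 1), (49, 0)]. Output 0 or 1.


Distances from query 39:
Point 34 (class 1): distance = 5
K=1 nearest neighbors: classes = [1]
Votes for class 1: 1 / 1
Majority vote => class 1

1


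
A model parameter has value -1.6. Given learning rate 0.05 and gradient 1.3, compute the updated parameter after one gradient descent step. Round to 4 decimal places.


w_new = w_old - lr * gradient
= -1.6 - 0.05 * 1.3
= -1.6 - (0.065)
= -1.6650

-1.6650


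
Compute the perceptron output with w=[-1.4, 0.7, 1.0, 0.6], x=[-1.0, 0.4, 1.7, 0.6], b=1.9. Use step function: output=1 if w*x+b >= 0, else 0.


z = w . x + b
= -1.4*-1.0 + 0.7*0.4 + 1.0*1.7 + 0.6*0.6 + 1.9
= 1.4 + 0.28 + 1.7 + 0.36 + 1.9
= 3.74 + 1.9
= 5.64
Since z = 5.64 >= 0, output = 1

1


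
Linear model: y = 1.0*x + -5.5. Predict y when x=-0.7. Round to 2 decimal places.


y = 1.0 * -0.7 + (-5.5)
= -0.7 + (-5.5)
= -6.20

-6.20


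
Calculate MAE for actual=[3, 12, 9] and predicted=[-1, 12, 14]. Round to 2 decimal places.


Absolute errors: [4, 0, 5]
Sum of absolute errors = 9
MAE = 9 / 3 = 3.00

3.00


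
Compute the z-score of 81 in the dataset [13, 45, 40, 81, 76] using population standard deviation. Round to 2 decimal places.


Mean = (13 + 45 + 40 + 81 + 76) / 5 = 51.0
Variance = sum((x_i - mean)^2) / n = 625.2
Std = sqrt(625.2) = 25.004
Z = (x - mean) / std
= (81 - 51.0) / 25.004
= 30.0 / 25.004
= 1.20

1.20


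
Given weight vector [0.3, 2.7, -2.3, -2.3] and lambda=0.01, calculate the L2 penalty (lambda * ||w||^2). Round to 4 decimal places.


Squaring each weight:
0.3^2 = 0.09
2.7^2 = 7.29
(-2.3)^2 = 5.29
(-2.3)^2 = 5.29
Sum of squares = 17.96
Penalty = 0.01 * 17.96 = 0.1796

0.1796


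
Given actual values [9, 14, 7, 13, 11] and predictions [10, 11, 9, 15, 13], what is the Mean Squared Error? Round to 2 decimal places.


Differences: [-1, 3, -2, -2, -2]
Squared errors: [1, 9, 4, 4, 4]
Sum of squared errors = 22
MSE = 22 / 5 = 4.40

4.40


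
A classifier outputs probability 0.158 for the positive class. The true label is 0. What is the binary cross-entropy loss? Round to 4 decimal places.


For y=0: Loss = -log(1-p)
= -log(1 - 0.158)
= -log(0.842)
= -(-0.172)
= 0.1720

0.1720


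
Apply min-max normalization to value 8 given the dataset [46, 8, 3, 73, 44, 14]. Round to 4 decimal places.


Min = 3, Max = 73
Range = 73 - 3 = 70
Scaled = (x - min) / (max - min)
= (8 - 3) / 70
= 5 / 70
= 0.0714

0.0714


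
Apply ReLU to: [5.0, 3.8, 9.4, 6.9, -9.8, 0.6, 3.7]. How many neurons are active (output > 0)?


ReLU(x) = max(0, x) for each element:
ReLU(5.0) = 5.0
ReLU(3.8) = 3.8
ReLU(9.4) = 9.4
ReLU(6.9) = 6.9
ReLU(-9.8) = 0
ReLU(0.6) = 0.6
ReLU(3.7) = 3.7
Active neurons (>0): 6

6


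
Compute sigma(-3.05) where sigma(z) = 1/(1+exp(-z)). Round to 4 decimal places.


sigmoid(z) = 1 / (1 + exp(-z))
exp(-(-3.05)) = exp(3.05) = 21.1153
1 + 21.1153 = 22.1153
1 / 22.1153 = 0.0452

0.0452


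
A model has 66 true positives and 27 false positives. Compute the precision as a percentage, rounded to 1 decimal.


Precision = TP / (TP + FP) * 100
= 66 / (66 + 27)
= 66 / 93
= 0.7097
= 71.0%

71.0


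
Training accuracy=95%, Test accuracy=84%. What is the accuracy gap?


Gap = train_accuracy - test_accuracy
= 95 - 84
= 11%
This gap suggests the model is overfitting.

11


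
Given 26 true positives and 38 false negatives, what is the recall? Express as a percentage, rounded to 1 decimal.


Recall = TP / (TP + FN) * 100
= 26 / (26 + 38)
= 26 / 64
= 0.4062
= 40.6%

40.6


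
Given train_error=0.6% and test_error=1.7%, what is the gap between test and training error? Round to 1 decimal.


Generalization gap = test_error - train_error
= 1.7 - 0.6
= 1.1%
A small gap suggests good generalization.

1.1


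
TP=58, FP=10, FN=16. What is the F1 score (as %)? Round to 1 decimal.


Precision = TP / (TP + FP) = 58 / 68 = 0.8529
Recall = TP / (TP + FN) = 58 / 74 = 0.7838
F1 = 2 * P * R / (P + R)
= 2 * 0.8529 * 0.7838 / (0.8529 + 0.7838)
= 1.337 / 1.6367
= 0.8169
As percentage: 81.7%

81.7


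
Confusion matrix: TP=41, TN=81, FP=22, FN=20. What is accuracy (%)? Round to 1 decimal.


Accuracy = (TP + TN) / (TP + TN + FP + FN) * 100
= (41 + 81) / (41 + 81 + 22 + 20)
= 122 / 164
= 0.7439
= 74.4%

74.4


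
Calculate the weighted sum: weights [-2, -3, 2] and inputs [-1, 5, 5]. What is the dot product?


Element-wise products:
-2 * -1 = 2
-3 * 5 = -15
2 * 5 = 10
Sum = 2 + -15 + 10
= -3

-3


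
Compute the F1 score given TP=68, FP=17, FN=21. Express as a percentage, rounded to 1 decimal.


Precision = TP / (TP + FP) = 68 / 85 = 0.8
Recall = TP / (TP + FN) = 68 / 89 = 0.764
F1 = 2 * P * R / (P + R)
= 2 * 0.8 * 0.764 / (0.8 + 0.764)
= 1.2225 / 1.564
= 0.7816
As percentage: 78.2%

78.2


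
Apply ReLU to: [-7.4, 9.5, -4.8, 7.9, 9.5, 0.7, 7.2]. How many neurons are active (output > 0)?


ReLU(x) = max(0, x) for each element:
ReLU(-7.4) = 0
ReLU(9.5) = 9.5
ReLU(-4.8) = 0
ReLU(7.9) = 7.9
ReLU(9.5) = 9.5
ReLU(0.7) = 0.7
ReLU(7.2) = 7.2
Active neurons (>0): 5

5


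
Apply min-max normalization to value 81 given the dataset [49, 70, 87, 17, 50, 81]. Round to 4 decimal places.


Min = 17, Max = 87
Range = 87 - 17 = 70
Scaled = (x - min) / (max - min)
= (81 - 17) / 70
= 64 / 70
= 0.9143

0.9143


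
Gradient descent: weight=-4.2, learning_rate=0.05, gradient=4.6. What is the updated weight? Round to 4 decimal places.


w_new = w_old - lr * gradient
= -4.2 - 0.05 * 4.6
= -4.2 - (0.23)
= -4.4300

-4.4300


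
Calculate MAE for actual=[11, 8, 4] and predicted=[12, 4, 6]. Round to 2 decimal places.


Absolute errors: [1, 4, 2]
Sum of absolute errors = 7
MAE = 7 / 3 = 2.33

2.33


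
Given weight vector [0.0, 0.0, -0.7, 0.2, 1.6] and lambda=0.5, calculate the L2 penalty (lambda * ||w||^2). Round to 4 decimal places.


Squaring each weight:
0.0^2 = 0.0
0.0^2 = 0.0
(-0.7)^2 = 0.49
0.2^2 = 0.04
1.6^2 = 2.56
Sum of squares = 3.09
Penalty = 0.5 * 3.09 = 1.5450

1.5450


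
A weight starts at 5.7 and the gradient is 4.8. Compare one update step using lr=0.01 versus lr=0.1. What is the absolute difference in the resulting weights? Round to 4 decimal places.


With lr=0.01: w_new = 5.7 - 0.01 * 4.8 = 5.652
With lr=0.1: w_new = 5.7 - 0.1 * 4.8 = 5.22
Absolute difference = |5.652 - 5.22|
= 0.4320

0.4320


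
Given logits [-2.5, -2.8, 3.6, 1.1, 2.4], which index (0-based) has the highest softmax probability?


Softmax is a monotonic transformation, so it preserves the argmax.
We need to find the index of the maximum logit.
Index 0: -2.5
Index 1: -2.8
Index 2: 3.6
Index 3: 1.1
Index 4: 2.4
Maximum logit = 3.6 at index 2

2


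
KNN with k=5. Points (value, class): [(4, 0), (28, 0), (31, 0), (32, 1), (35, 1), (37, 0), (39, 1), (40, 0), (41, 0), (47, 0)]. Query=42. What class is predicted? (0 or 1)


Distances from query 42:
Point 41 (class 0): distance = 1
Point 40 (class 0): distance = 2
Point 39 (class 1): distance = 3
Point 37 (class 0): distance = 5
Point 47 (class 0): distance = 5
K=5 nearest neighbors: classes = [0, 0, 1, 0, 0]
Votes for class 1: 1 / 5
Majority vote => class 0

0


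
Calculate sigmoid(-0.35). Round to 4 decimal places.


sigmoid(z) = 1 / (1 + exp(-z))
exp(-(-0.35)) = exp(0.35) = 1.4191
1 + 1.4191 = 2.4191
1 / 2.4191 = 0.4134

0.4134


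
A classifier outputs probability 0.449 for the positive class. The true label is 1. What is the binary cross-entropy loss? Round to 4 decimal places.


For y=1: Loss = -log(p)
= -log(0.449)
= -(-0.8007)
= 0.8007

0.8007


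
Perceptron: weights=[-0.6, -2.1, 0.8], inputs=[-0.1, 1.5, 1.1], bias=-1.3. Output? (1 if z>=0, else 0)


z = w . x + b
= -0.6*-0.1 + -2.1*1.5 + 0.8*1.1 + -1.3
= 0.06 + -3.15 + 0.88 + -1.3
= -2.21 + -1.3
= -3.51
Since z = -3.51 < 0, output = 0

0


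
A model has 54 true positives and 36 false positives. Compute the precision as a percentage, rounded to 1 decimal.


Precision = TP / (TP + FP) * 100
= 54 / (54 + 36)
= 54 / 90
= 0.6
= 60.0%

60.0


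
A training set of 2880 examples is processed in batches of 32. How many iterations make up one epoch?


Iterations per epoch = dataset_size / batch_size
= 2880 / 32
= 90

90


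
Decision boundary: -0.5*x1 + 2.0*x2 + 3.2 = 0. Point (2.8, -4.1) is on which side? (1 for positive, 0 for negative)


Compute -0.5 * 2.8 + 2.0 * -4.1 + 3.2
= -1.4 + -8.2 + 3.2
= -6.4
Since -6.4 < 0, the point is on the negative side.

0


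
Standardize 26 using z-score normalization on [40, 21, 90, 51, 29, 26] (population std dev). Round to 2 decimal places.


Mean = (40 + 21 + 90 + 51 + 29 + 26) / 6 = 42.8333
Variance = sum((x_i - mean)^2) / n = 541.8056
Std = sqrt(541.8056) = 23.2767
Z = (x - mean) / std
= (26 - 42.8333) / 23.2767
= -16.8333 / 23.2767
= -0.72

-0.72


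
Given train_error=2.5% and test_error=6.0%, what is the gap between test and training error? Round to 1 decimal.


Generalization gap = test_error - train_error
= 6.0 - 2.5
= 3.5%
A moderate gap.

3.5


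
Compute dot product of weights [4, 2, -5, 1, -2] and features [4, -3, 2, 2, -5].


Element-wise products:
4 * 4 = 16
2 * -3 = -6
-5 * 2 = -10
1 * 2 = 2
-2 * -5 = 10
Sum = 16 + -6 + -10 + 2 + 10
= 12

12


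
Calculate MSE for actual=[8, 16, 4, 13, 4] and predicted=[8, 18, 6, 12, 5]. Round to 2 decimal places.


Differences: [0, -2, -2, 1, -1]
Squared errors: [0, 4, 4, 1, 1]
Sum of squared errors = 10
MSE = 10 / 5 = 2.00

2.00


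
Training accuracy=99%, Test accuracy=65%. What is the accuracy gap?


Gap = train_accuracy - test_accuracy
= 99 - 65
= 34%
This large gap strongly indicates overfitting.

34


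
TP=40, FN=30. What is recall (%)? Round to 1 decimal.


Recall = TP / (TP + FN) * 100
= 40 / (40 + 30)
= 40 / 70
= 0.5714
= 57.1%

57.1


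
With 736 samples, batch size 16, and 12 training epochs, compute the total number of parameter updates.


Iterations per epoch = 736 / 16 = 46
Total updates = iterations_per_epoch * epochs
= 46 * 12
= 552

552


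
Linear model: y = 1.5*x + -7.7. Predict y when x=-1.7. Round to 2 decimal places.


y = 1.5 * -1.7 + (-7.7)
= -2.55 + (-7.7)
= -10.25

-10.25


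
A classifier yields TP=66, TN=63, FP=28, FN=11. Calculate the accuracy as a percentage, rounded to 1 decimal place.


Accuracy = (TP + TN) / (TP + TN + FP + FN) * 100
= (66 + 63) / (66 + 63 + 28 + 11)
= 129 / 168
= 0.7679
= 76.8%

76.8


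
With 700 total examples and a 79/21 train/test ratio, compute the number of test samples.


Train samples = 700 * 79% = 553
Test samples = 700 - 553
= 147

147


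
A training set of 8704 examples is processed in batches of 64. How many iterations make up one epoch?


Iterations per epoch = dataset_size / batch_size
= 8704 / 64
= 136

136


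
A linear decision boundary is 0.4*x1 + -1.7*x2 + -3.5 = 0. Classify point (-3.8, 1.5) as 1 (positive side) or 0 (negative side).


Compute 0.4 * -3.8 + -1.7 * 1.5 + -3.5
= -1.52 + -2.55 + -3.5
= -7.57
Since -7.57 < 0, the point is on the negative side.

0


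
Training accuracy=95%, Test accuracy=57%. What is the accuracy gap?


Gap = train_accuracy - test_accuracy
= 95 - 57
= 38%
This large gap strongly indicates overfitting.

38


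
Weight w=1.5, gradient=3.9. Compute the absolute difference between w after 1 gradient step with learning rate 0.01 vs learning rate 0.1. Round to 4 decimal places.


With lr=0.01: w_new = 1.5 - 0.01 * 3.9 = 1.461
With lr=0.1: w_new = 1.5 - 0.1 * 3.9 = 1.11
Absolute difference = |1.461 - 1.11|
= 0.3510

0.3510


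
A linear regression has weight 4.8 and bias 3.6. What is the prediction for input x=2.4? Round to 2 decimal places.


y = 4.8 * 2.4 + (3.6)
= 11.52 + (3.6)
= 15.12

15.12


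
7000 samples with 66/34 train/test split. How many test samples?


Train samples = 7000 * 66% = 4620
Test samples = 7000 - 4620
= 2380

2380


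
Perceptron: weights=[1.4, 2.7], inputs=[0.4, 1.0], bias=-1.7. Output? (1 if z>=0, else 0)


z = w . x + b
= 1.4*0.4 + 2.7*1.0 + -1.7
= 0.56 + 2.7 + -1.7
= 3.26 + -1.7
= 1.56
Since z = 1.56 >= 0, output = 1

1


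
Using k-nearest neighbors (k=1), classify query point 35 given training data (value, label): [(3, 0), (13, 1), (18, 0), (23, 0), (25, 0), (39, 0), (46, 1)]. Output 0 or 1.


Distances from query 35:
Point 39 (class 0): distance = 4
K=1 nearest neighbors: classes = [0]
Votes for class 1: 0 / 1
Majority vote => class 0

0


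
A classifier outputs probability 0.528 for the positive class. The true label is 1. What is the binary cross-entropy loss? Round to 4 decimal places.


For y=1: Loss = -log(p)
= -log(0.528)
= -(-0.6387)
= 0.6387

0.6387


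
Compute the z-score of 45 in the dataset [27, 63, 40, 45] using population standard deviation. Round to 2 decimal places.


Mean = (27 + 63 + 40 + 45) / 4 = 43.75
Variance = sum((x_i - mean)^2) / n = 166.6875
Std = sqrt(166.6875) = 12.9108
Z = (x - mean) / std
= (45 - 43.75) / 12.9108
= 1.25 / 12.9108
= 0.10

0.10


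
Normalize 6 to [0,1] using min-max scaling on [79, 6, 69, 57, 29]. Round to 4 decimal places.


Min = 6, Max = 79
Range = 79 - 6 = 73
Scaled = (x - min) / (max - min)
= (6 - 6) / 73
= 0 / 73
= 0.0000

0.0000


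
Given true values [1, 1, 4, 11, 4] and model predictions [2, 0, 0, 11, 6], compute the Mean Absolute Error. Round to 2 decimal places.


Absolute errors: [1, 1, 4, 0, 2]
Sum of absolute errors = 8
MAE = 8 / 5 = 1.60

1.60


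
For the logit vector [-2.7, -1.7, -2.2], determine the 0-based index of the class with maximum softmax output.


Softmax is a monotonic transformation, so it preserves the argmax.
We need to find the index of the maximum logit.
Index 0: -2.7
Index 1: -1.7
Index 2: -2.2
Maximum logit = -1.7 at index 1

1


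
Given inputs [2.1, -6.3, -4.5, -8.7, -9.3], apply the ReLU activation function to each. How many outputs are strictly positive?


ReLU(x) = max(0, x) for each element:
ReLU(2.1) = 2.1
ReLU(-6.3) = 0
ReLU(-4.5) = 0
ReLU(-8.7) = 0
ReLU(-9.3) = 0
Active neurons (>0): 1

1


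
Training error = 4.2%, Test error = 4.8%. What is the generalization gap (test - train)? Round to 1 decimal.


Generalization gap = test_error - train_error
= 4.8 - 4.2
= 0.6%
A small gap suggests good generalization.

0.6


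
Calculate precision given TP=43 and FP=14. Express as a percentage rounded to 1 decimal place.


Precision = TP / (TP + FP) * 100
= 43 / (43 + 14)
= 43 / 57
= 0.7544
= 75.4%

75.4


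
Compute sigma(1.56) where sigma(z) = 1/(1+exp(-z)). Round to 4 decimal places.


sigmoid(z) = 1 / (1 + exp(-z))
exp(-(1.56)) = exp(-1.56) = 0.2101
1 + 0.2101 = 1.2101
1 / 1.2101 = 0.8264

0.8264


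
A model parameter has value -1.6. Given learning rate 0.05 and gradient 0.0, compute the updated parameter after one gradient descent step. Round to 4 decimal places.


w_new = w_old - lr * gradient
= -1.6 - 0.05 * 0.0
= -1.6 - (0.0)
= -1.6000

-1.6000


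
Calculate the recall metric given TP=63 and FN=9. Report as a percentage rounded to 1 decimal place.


Recall = TP / (TP + FN) * 100
= 63 / (63 + 9)
= 63 / 72
= 0.875
= 87.5%

87.5
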